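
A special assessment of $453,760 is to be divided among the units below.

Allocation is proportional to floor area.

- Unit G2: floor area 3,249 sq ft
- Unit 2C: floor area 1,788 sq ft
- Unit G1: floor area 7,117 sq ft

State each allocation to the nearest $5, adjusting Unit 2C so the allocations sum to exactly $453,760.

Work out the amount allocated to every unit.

Combined floor area = 12,154.
Unrounded shares: Unit G2 3,249/12,154 × $453,760 = 121,298.85; Unit 2C 1,788/12,154 × $453,760 = 66,753.57; Unit G1 7,117/12,154 × $453,760 = 265,707.58.
At nearest $5: Unit G2 $121,300; Unit 2C $66,755; Unit G1 $265,710. Sum = $453,765.
Difference $453,760 − $453,765 = −$5 applied to Unit 2C: Unit 2C becomes $66,750.

Unit G2: $121,300 · Unit 2C: $66,750 · Unit G1: $265,710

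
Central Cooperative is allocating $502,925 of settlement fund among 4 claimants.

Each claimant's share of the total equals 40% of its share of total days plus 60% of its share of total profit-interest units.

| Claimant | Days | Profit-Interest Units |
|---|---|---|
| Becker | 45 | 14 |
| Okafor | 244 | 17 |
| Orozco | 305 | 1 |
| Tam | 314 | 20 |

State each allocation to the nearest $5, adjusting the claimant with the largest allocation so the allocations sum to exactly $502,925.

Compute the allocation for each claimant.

Becker: $91,210; Okafor: $152,710; Orozco: $73,375; Tam: $185,630

Days total 908; profit-interest units total 52.
Composite weights (40% days + 60% profit-interest units): Becker 0.1814; Okafor 0.3036; Orozco 0.1459; Tam 0.3691.
Proportional shares: Becker 91,211.61; Okafor 152,709.57; Orozco 73,376.60; Tam 185,627.21.
At nearest $5: Becker $91,210; Okafor $152,710; Orozco $73,375; Tam $185,625. Sum = $502,920.
Difference $502,925 − $502,920 = +$5 applied to largest allocation (Tam): Tam becomes $185,630.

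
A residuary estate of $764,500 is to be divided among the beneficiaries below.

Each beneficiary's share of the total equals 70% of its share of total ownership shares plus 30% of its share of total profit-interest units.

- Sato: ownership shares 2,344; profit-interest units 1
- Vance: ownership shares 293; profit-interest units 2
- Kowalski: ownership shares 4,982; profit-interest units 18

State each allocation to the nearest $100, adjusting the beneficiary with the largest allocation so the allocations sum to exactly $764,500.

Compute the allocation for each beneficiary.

Sato: $175,600 · Vance: $42,400 · Kowalski: $546,500

Ownership shares total 7,619; profit-interest units total 21.
Composite weights (70% ownership shares + 30% profit-interest units): Sato 0.2296; Vance 0.0555; Kowalski 0.7149.
Pro-rata amounts: Sato 175,561.36; Vance 42,422.85; Kowalski 546,515.80.
At nearest $100: Sato $175,600; Vance $42,400; Kowalski $546,500. Sum = $764,500.
No rounding difference to absorb.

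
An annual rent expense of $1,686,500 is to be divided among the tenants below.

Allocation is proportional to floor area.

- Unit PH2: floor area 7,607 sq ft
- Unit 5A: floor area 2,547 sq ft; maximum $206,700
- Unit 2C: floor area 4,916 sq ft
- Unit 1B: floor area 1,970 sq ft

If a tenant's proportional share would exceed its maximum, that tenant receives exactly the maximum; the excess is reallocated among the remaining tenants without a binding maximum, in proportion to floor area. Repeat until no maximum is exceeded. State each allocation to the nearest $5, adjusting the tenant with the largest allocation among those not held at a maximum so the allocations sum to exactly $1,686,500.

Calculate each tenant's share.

Unit PH2: $776,710; Unit 5A: $206,700; Unit 2C: $501,945; Unit 1B: $201,145

Floor area total: 17,040.
Unconstrained shares: Unit PH2 752,887.65; Unit 5A 252,084.24; Unit 2C 486,551.29; Unit 1B 194,976.82.
Cap binds for Unit 5A ($206,700); residual $1,479,800 reallocated over remaining floor area 14,493.
Shares after redistribution: Unit PH2 776,708.66 → $776,710; Unit 2C 501,945.55 → $501,945; Unit 1B 201,145.79 → $201,145.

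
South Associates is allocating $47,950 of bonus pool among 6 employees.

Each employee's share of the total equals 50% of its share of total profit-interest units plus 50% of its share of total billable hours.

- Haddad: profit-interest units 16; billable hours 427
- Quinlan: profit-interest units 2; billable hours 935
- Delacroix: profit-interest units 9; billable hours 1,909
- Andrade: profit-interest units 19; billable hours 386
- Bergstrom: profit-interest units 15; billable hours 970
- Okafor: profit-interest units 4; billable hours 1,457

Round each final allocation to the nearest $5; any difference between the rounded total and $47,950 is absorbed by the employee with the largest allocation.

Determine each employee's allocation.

Haddad: $7,585; Quinlan: $4,420; Delacroix: $10,845; Andrade: $8,530; Bergstrom: $9,355; Okafor: $7,215

Totals — profit-interest units 65, billable hours 6,084.
Blended shares (50% profit-interest units + 50% billable hours): Haddad 0.1582; Quinlan 0.0922; Delacroix 0.2261; Andrade 0.1779; Bergstrom 0.1951; Okafor 0.1505.
Proportional shares: Haddad 7,584.20; Quinlan 4,422.21; Delacroix 10,842.34; Andrade 8,529.17; Bergstrom 9,355.14; Okafor 7,216.93.
At nearest $5: Haddad $7,585; Quinlan $4,420; Delacroix $10,840; Andrade $8,530; Bergstrom $9,355; Okafor $7,215. Sum = $47,945.
Difference $47,950 − $47,945 = +$5 applied to largest allocation (Delacroix): Delacroix becomes $10,845.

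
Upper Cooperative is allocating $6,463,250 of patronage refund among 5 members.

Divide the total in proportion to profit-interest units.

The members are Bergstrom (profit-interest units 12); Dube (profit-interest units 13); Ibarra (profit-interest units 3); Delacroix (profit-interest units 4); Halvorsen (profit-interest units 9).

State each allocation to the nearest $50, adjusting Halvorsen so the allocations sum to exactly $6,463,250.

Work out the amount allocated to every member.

Combined profit-interest units = 41.
Proportional shares: Bergstrom 12/41 × $6,463,250 = 1,891,682.93; Dube 13/41 × $6,463,250 = 2,049,323.17; Ibarra 3/41 × $6,463,250 = 472,920.73; Delacroix 4/41 × $6,463,250 = 630,560.98; Halvorsen 9/41 × $6,463,250 = 1,418,762.20.
Rounded to nearest $50: Bergstrom $1,891,700; Dube $2,049,300; Ibarra $472,900; Delacroix $630,550; Halvorsen $1,418,750. Sum = $6,463,200.
Difference $6,463,250 − $6,463,200 = +$50 applied to Halvorsen: Halvorsen becomes $1,418,800.

Bergstrom: $1,891,700 · Dube: $2,049,300 · Ibarra: $472,900 · Delacroix: $630,550 · Halvorsen: $1,418,800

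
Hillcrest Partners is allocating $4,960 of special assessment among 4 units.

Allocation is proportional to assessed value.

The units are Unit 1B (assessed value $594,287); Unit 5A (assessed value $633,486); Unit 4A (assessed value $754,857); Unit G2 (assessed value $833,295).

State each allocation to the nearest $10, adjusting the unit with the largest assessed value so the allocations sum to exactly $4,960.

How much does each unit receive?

Unit 1B: $1,050 · Unit 5A: $1,120 · Unit 4A: $1,330 · Unit G2: $1,460

Total assessed value = 2,815,925.
Raw shares: Unit 1B 594,287/2,815,925 × $4,960 = 1,046.78; Unit 5A 633,486/2,815,925 × $4,960 = 1,115.83; Unit 4A 754,857/2,815,925 × $4,960 = 1,329.61; Unit G2 833,295/2,815,925 × $4,960 = 1,467.77.
After rounding ($10): Unit 1B $1,050; Unit 5A $1,120; Unit 4A $1,330; Unit G2 $1,470. Sum = $4,970.
Difference $4,960 − $4,970 = −$10 applied to largest assessed value (Unit G2): Unit G2 becomes $1,460.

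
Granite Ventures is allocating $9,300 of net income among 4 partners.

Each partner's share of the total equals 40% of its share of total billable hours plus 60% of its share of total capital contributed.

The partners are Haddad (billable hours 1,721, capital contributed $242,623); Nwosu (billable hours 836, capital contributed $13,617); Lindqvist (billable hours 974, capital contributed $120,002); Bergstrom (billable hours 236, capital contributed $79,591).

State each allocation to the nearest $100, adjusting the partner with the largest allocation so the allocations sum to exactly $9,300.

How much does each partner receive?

Haddad: $4,700; Nwosu: $1,000; Lindqvist: $2,400; Bergstrom: $1,200

Totals — billable hours 3,767, capital contributed 455,833.
Combined weights (40% billable hours + 60% capital contributed): Haddad 0.5021; Nwosu 0.1067; Lindqvist 0.2614; Bergstrom 0.1298.
Raw shares: Haddad 4,669.55; Nwosu 992.26; Lindqvist 2,430.83; Bergstrom 1,207.35.
At nearest $100: Haddad $4,700; Nwosu $1,000; Lindqvist $2,400; Bergstrom $1,200. Sum = $9,300.
Sum already equals the total — no adjustment.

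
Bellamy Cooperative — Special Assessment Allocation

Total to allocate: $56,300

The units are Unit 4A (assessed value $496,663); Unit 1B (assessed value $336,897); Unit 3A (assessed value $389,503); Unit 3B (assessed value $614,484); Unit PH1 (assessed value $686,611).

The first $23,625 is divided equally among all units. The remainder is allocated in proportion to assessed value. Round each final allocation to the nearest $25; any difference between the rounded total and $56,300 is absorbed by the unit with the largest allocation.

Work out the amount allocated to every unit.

Equal tier: $23,625 ÷ 5 = $4,725 apiece.
Remainder $32,675 by assessed value (total 2,524,158): Unit 4A 6,429.26 → $6,425; Unit 1B 4,361.10 → $4,350; Unit 3A 5,042.08 → $5,050; Unit 3B 7,954.44 → $7,950; Unit PH1 8,888.12 → $8,900.
Totals: Unit 4A $4,725 + $6,425 = $11,150; Unit 1B $4,725 + $4,350 = $9,075; Unit 3A $4,725 + $5,050 = $9,775; Unit 3B $4,725 + $7,950 = $12,675; Unit PH1 $4,725 + $8,900 = $13,625.

Unit 4A: $11,150 · Unit 1B: $9,075 · Unit 3A: $9,775 · Unit 3B: $12,675 · Unit PH1: $13,625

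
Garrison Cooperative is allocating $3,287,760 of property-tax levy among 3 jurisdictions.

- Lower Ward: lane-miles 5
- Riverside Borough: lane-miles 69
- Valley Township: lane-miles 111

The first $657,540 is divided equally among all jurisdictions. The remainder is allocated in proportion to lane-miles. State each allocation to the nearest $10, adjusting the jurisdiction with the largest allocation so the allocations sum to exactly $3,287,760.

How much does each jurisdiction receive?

Equal tier: $657,540 ÷ 3 = $219,180 apiece.
Remainder $2,630,220 by lane-miles (total 185): Lower Ward 71,087.03 → $71,090; Riverside Borough 981,000.97 → $981,000; Valley Township 1,578,132.00 → $1,578,130.
Totals: Lower Ward $219,180 + $71,090 = $290,270; Riverside Borough $219,180 + $981,000 = $1,200,180; Valley Township $219,180 + $1,578,130 = $1,797,310.

Lower Ward: $290,270; Riverside Borough: $1,200,180; Valley Township: $1,797,310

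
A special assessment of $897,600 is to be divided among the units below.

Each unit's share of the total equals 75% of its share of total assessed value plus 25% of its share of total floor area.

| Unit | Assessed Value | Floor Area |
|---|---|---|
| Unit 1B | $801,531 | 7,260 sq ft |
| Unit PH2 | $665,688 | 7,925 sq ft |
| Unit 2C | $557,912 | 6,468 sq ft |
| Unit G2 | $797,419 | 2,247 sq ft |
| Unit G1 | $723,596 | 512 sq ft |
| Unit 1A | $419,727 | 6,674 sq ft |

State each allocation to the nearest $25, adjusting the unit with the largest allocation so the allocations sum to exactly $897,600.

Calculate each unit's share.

Unit 1B: $188,475 · Unit PH2: $170,200 · Unit 2C: $141,400 · Unit G2: $151,575 · Unit G1: $126,525 · Unit 1A: $119,425

Assessed value total 3,965,873; floor area total 31,086.
Combined weights (75% assessed value + 25% floor area): Unit 1B 0.2100; Unit PH2 0.1896; Unit 2C 0.1575; Unit G2 0.1689; Unit G1 0.1410; Unit 1A 0.1330.
Raw shares: Unit 1B 188,466.13; Unit PH2 170,207.44; Unit 2C 141,395.03; Unit G2 151,580.86; Unit G1 126,525.12; Unit 1A 119,425.42.
Rounded to nearest $25: Unit 1B $188,475; Unit PH2 $170,200; Unit 2C $141,400; Unit G2 $151,575; Unit G1 $126,525; Unit 1A $119,425. Sum = $897,600.
No rounding difference to absorb.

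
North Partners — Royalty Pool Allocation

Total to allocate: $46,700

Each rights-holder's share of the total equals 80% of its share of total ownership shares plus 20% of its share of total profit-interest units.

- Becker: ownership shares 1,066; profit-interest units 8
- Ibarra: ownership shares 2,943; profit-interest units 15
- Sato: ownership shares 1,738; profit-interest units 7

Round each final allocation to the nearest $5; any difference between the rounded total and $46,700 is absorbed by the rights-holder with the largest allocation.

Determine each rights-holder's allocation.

Becker: $9,420 · Ibarra: $23,800 · Sato: $13,480

Totals — ownership shares 5,747, profit-interest units 30.
Blended shares (80% ownership shares + 20% profit-interest units): Becker 0.2017; Ibarra 0.5097; Sato 0.2886.
Raw shares: Becker 9,420.50; Ibarra 23,801.80; Sato 13,477.69.
At nearest $5: Becker $9,420; Ibarra $23,800; Sato $13,480. Sum = $46,700.
No rounding difference to absorb.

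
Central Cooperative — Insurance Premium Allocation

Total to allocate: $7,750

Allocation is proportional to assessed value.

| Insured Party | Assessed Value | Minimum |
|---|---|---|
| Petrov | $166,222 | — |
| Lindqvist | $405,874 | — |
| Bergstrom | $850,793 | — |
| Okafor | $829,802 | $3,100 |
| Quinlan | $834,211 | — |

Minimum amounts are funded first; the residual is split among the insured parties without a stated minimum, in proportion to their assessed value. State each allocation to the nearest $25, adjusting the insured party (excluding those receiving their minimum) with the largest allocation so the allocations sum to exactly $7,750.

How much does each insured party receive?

Guaranteed amounts: Okafor $3,100. Remaining pool $4,650.
Remaining pool split over remaining assessed value 2,257,100: Petrov 342.44 → $350; Lindqvist 836.17 → $825; Bergstrom 1,752.77 → $1,750; Quinlan 1,718.61 → $1,725.

Petrov: $350 | Lindqvist: $825 | Bergstrom: $1,750 | Okafor: $3,100 | Quinlan: $1,725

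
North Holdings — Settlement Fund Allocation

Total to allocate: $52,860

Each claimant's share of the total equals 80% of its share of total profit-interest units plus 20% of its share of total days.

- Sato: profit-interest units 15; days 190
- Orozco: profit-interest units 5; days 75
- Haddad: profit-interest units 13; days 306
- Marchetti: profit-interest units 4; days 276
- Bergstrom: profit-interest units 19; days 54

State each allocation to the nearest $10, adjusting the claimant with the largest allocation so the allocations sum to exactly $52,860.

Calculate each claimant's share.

Sato: $13,560; Orozco: $4,660; Haddad: $13,410; Marchetti: $6,260; Bergstrom: $14,970

Profit-interest units total 56; days total 901.
Composite weights (80% profit-interest units + 20% days): Sato 0.2565; Orozco 0.0881; Haddad 0.2536; Marchetti 0.1184; Bergstrom 0.2834.
Raw shares: Sato 13,556.53; Orozco 4,655.74; Haddad 13,407.35; Marchetti 6,259.05; Bergstrom 14,981.33.
Rounded to nearest $10: Sato $13,560; Orozco $4,660; Haddad $13,410; Marchetti $6,260; Bergstrom $14,980. Sum = $52,870.
Difference $52,860 − $52,870 = −$10 applied to largest allocation (Bergstrom): Bergstrom becomes $14,970.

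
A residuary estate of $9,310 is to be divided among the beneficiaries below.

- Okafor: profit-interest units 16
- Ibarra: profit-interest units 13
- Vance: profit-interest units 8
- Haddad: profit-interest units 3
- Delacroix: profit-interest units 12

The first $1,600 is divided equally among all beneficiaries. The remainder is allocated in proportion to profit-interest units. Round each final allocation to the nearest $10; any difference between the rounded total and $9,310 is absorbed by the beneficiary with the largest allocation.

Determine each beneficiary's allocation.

Equal tier: $1,600 ÷ 5 = $320 apiece.
Remainder $7,710 by profit-interest units (total 52): Okafor 2,372.31 → $2,370; Ibarra 1,927.50 → $1,930; Vance 1,186.15 → $1,190; Haddad 444.81 → $440; Delacroix 1,779.23 → $1,780.
Totals: Okafor $320 + $2,370 = $2,690; Ibarra $320 + $1,930 = $2,250; Vance $320 + $1,190 = $1,510; Haddad $320 + $440 = $760; Delacroix $320 + $1,780 = $2,100.

Okafor: $2,690 · Ibarra: $2,250 · Vance: $1,510 · Haddad: $760 · Delacroix: $2,100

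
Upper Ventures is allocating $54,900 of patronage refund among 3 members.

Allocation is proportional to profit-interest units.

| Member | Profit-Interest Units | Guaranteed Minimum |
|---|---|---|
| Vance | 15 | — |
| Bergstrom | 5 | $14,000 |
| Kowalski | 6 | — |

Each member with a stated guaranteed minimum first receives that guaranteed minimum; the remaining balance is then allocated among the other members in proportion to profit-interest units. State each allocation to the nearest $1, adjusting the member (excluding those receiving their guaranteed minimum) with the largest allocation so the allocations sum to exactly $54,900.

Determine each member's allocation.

Minimums first: Bergstrom $14,000. Balance $40,900.
Balance split over remaining profit-interest units 21: Vance 29,214.29 → $29,214; Kowalski 11,685.71 → $11,686.

Vance: $29,214; Bergstrom: $14,000; Kowalski: $11,686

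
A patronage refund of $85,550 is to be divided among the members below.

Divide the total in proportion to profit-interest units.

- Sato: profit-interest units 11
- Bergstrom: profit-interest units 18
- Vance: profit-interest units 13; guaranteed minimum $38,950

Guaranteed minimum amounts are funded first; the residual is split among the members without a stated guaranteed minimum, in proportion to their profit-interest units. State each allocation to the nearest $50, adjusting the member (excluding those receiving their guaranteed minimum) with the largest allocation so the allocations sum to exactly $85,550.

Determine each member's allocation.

Fund the minimums — Vance $38,950. Balance $46,600.
Balance split over remaining profit-interest units 29: Sato 17,675.86 → $17,700; Bergstrom 28,924.14 → $28,900.

Sato: $17,700 | Bergstrom: $28,900 | Vance: $38,950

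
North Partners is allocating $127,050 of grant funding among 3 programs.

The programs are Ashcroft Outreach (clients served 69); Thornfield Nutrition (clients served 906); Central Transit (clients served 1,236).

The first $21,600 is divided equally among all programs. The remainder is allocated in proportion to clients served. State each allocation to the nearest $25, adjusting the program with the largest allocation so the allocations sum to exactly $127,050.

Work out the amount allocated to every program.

Equal tier: $21,600 ÷ 3 = $7,200 apiece.
Remainder $105,450 by clients served (total 2,211): Ashcroft Outreach 3,290.84 → $3,300; Thornfield Nutrition 43,210.18 → $43,200; Central Transit 58,948.98 → $58,950.
Totals: Ashcroft Outreach $7,200 + $3,300 = $10,500; Thornfield Nutrition $7,200 + $43,200 = $50,400; Central Transit $7,200 + $58,950 = $66,150.

Ashcroft Outreach: $10,500 · Thornfield Nutrition: $50,400 · Central Transit: $66,150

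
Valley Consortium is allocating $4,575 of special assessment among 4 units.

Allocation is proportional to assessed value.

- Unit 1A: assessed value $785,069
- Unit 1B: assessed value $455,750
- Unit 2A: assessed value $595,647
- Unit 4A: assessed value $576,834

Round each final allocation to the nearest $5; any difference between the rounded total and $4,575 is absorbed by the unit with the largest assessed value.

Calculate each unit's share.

Assessed value total: 2,413,300.
Proportional shares: Unit 1A 785,069/2,413,300 × $4,575 = 1,488.29; Unit 1B 455,750/2,413,300 × $4,575 = 863.99; Unit 2A 595,647/2,413,300 × $4,575 = 1,129.19; Unit 4A 576,834/2,413,300 × $4,575 = 1,093.53.
Rounded to nearest $5: Unit 1A $1,490; Unit 1B $865; Unit 2A $1,130; Unit 4A $1,095. Sum = $4,580.
Difference $4,575 − $4,580 = −$5 applied to largest assessed value (Unit 1A): Unit 1A becomes $1,485.

Unit 1A: $1,485 | Unit 1B: $865 | Unit 2A: $1,130 | Unit 4A: $1,095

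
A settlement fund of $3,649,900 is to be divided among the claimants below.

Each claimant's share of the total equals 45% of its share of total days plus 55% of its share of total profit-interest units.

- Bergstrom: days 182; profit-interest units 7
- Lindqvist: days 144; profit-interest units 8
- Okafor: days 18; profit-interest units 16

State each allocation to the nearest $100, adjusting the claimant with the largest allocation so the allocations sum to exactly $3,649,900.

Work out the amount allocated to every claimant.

Days total 344; profit-interest units total 31.
Composite weights (45% days + 55% profit-interest units): Bergstrom 0.3623; Lindqvist 0.3303; Okafor 0.3074.
Unrounded shares: Bergstrom 1,322,267.32; Lindqvist 1,205,589.62; Okafor 1,122,043.06.
Rounded to nearest $100: Bergstrom $1,322,300; Lindqvist $1,205,600; Okafor $1,122,000. Sum = $3,649,900.
Sum already equals the total — no adjustment.

Bergstrom: $1,322,300 · Lindqvist: $1,205,600 · Okafor: $1,122,000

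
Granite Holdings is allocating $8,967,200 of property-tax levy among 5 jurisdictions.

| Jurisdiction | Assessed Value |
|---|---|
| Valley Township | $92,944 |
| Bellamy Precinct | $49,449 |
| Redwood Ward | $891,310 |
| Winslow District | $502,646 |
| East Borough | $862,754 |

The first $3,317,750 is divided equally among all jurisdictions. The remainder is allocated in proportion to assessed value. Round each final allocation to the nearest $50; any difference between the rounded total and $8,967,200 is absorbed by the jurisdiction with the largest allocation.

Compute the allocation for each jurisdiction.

Equal tier: $3,317,750 ÷ 5 = $663,550 apiece.
Remainder $5,649,450 by assessed value (total 2,399,103): Valley Township 218,866.17 → $218,850; Bellamy Precinct 116,443.38 → $116,450; Redwood Ward 2,098,872.49 → $2,098,850; Winslow District 1,183,639.65 → $1,183,650; East Borough 2,031,628.31 → $2,031,650.
Totals: Valley Township $663,550 + $218,850 = $882,400; Bellamy Precinct $663,550 + $116,450 = $780,000; Redwood Ward $663,550 + $2,098,850 = $2,762,400; Winslow District $663,550 + $1,183,650 = $1,847,200; East Borough $663,550 + $2,031,650 = $2,695,200.

Valley Township: $882,400; Bellamy Precinct: $780,000; Redwood Ward: $2,762,400; Winslow District: $1,847,200; East Borough: $2,695,200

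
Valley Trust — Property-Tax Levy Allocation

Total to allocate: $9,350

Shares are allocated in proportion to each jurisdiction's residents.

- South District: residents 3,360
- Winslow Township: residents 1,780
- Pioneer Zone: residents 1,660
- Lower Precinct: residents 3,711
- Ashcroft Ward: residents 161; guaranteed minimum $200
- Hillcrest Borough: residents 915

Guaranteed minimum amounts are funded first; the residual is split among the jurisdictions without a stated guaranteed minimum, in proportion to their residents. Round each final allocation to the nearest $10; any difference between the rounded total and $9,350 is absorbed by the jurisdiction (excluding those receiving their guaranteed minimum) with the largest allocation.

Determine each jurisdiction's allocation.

South District: $2,690; Winslow Township: $1,430; Pioneer Zone: $1,330; Lower Precinct: $2,970; Ashcroft Ward: $200; Hillcrest Borough: $730

Minimums first: Ashcroft Ward $200. Balance $9,150.
Balance split over remaining residents 11,426: South District 2,690.71 → $2,690; Winslow Township 1,425.43 → $1,430; Pioneer Zone 1,329.34 → $1,330; Lower Precinct 2,971.79 → $2,970; Hillcrest Borough 732.74 → $730.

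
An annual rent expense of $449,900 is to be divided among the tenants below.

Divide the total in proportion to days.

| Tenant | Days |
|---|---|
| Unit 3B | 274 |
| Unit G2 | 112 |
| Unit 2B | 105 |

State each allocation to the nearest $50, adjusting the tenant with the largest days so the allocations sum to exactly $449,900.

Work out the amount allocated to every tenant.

Unit 3B: $251,100 | Unit G2: $102,600 | Unit 2B: $96,200

Days total: 274 + 112 + 105 = 491.
Unrounded shares: Unit 3B 251,064.36; Unit G2 102,624.85; Unit 2B 96,210.79.
After rounding ($50): Unit 3B $251,050; Unit G2 $102,600; Unit 2B $96,200. Sum = $449,850.
Difference $449,900 − $449,850 = +$50 applied to largest days (Unit 3B): Unit 3B becomes $251,100.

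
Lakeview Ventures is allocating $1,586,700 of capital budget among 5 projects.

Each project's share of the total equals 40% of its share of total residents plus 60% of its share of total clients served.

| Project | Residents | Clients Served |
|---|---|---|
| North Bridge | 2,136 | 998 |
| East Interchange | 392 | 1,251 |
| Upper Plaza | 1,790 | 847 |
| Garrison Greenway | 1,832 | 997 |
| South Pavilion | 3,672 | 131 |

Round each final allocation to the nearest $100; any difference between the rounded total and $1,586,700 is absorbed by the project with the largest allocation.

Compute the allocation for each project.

Totals — residents 9,822, clients served 4,224.
Blended shares (40% residents + 60% clients served): North Bridge 0.2287; East Interchange 0.1937; Upper Plaza 0.1932; Garrison Greenway 0.2162; South Pavilion 0.1681.
Proportional shares: North Bridge 362,957.24; East Interchange 307,285.12; Upper Plaza 306,566.43; Garrison Greenway 343,087.92; South Pavilion 266,803.29.
At nearest $100: North Bridge $363,000; East Interchange $307,300; Upper Plaza $306,600; Garrison Greenway $343,100; South Pavilion $266,800. Sum = $1,586,800.
Difference $1,586,700 − $1,586,800 = −$100 applied to largest allocation (North Bridge): North Bridge becomes $362,900.

North Bridge: $362,900 | East Interchange: $307,300 | Upper Plaza: $306,600 | Garrison Greenway: $343,100 | South Pavilion: $266,800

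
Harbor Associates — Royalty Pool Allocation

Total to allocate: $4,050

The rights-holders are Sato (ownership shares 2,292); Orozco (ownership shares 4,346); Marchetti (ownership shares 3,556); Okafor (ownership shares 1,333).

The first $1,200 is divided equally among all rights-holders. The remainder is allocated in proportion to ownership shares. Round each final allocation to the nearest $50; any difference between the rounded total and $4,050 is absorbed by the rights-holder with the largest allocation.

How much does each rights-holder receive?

Equal tier: $1,200 ÷ 4 = $300 apiece.
Remainder $2,850 by ownership shares (total 11,527): Sato 566.69 → $550; Orozco 1,074.53 → $1,050; Marchetti 879.21 → $900; Okafor 329.58 → $350.
Totals: Sato $300 + $550 = $850; Orozco $300 + $1,050 = $1,350; Marchetti $300 + $900 = $1,200; Okafor $300 + $350 = $650.

Sato: $850; Orozco: $1,350; Marchetti: $1,200; Okafor: $650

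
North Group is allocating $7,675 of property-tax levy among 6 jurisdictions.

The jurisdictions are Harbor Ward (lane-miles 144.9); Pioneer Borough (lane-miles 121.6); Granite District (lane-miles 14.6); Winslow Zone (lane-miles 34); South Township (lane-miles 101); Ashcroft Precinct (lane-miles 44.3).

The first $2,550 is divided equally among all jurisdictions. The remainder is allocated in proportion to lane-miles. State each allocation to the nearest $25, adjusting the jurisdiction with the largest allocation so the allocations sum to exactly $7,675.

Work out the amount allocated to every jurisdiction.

Harbor Ward: $2,025 | Pioneer Borough: $1,775 | Granite District: $600 | Winslow Zone: $800 | South Township: $1,550 | Ashcroft Precinct: $925

Equal tier: $2,550 ÷ 6 = $425 apiece.
Remainder $5,125 by lane-miles (total 460.4): Harbor Ward 1,612.97 → $1,625; Pioneer Borough 1,353.61 → $1,350; Granite District 162.52 → $175; Winslow Zone 378.48 → $375; South Township 1,124.29 → $1,125; Ashcroft Precinct 493.13 → $500.
Rounding difference −$25 on remainder applied to Harbor Ward.
Totals: Harbor Ward $425 + $1,600 = $2,025; Pioneer Borough $425 + $1,350 = $1,775; Granite District $425 + $175 = $600; Winslow Zone $425 + $375 = $800; South Township $425 + $1,125 = $1,550; Ashcroft Precinct $425 + $500 = $925.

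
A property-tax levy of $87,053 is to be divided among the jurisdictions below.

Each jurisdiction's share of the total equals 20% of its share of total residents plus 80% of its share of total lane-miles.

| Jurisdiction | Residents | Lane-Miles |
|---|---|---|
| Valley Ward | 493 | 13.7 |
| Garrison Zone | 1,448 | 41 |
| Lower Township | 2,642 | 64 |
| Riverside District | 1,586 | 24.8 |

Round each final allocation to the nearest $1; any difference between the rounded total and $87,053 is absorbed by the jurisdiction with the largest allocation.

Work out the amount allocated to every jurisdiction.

Valley Ward: $8,040 · Garrison Zone: $23,984 · Lower Township: $38,517 · Riverside District: $16,512

Residents total 6,169; lane-miles total 143.5.
Blended shares (20% residents + 80% lane-miles): Valley Ward 0.0924; Garrison Zone 0.2755; Lower Township 0.4424; Riverside District 0.1897.
Proportional shares: Valley Ward 8,040.17; Garrison Zone 23,984.48; Lower Township 38,516.47; Riverside District 16,511.88.
At nearest $1: Valley Ward $8,040; Garrison Zone $23,984; Lower Township $38,516; Riverside District $16,512. Sum = $87,052.
Difference $87,053 − $87,052 = +$1 applied to largest allocation (Lower Township): Lower Township becomes $38,517.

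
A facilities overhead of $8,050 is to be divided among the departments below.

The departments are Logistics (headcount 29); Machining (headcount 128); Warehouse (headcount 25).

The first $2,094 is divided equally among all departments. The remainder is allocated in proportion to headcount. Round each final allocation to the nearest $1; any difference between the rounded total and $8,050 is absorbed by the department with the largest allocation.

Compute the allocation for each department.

Equal tier: $2,094 ÷ 3 = $698 apiece.
Remainder $5,956 by headcount (total 182): Logistics 949.03 → $949; Machining 4,188.84 → $4,189; Warehouse 818.13 → $818.
Totals: Logistics $698 + $949 = $1,647; Machining $698 + $4,189 = $4,887; Warehouse $698 + $818 = $1,516.

Logistics: $1,647 · Machining: $4,887 · Warehouse: $1,516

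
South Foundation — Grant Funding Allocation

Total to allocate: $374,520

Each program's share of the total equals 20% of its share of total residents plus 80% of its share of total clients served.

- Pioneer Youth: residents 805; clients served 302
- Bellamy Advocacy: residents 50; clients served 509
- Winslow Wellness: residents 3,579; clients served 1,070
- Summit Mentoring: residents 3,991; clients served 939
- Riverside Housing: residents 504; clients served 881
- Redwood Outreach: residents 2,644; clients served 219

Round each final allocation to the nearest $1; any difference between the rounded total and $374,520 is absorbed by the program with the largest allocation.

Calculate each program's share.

Pioneer Youth: $28,293; Bellamy Advocacy: $39,228; Winslow Wellness: $104,947; Summit Mentoring: $97,601; Riverside Housing: $70,599; Redwood Outreach: $33,852

Residents total 11,573; clients served total 3,920.
Blended shares (20% residents + 80% clients served): Pioneer Youth 0.0755; Bellamy Advocacy 0.1047; Winslow Wellness 0.2802; Summit Mentoring 0.2606; Riverside Housing 0.1885; Redwood Outreach 0.0904.
Unrounded shares: Pioneer Youth 28,292.87; Bellamy Advocacy 39,227.84; Winslow Wellness 104,947.32; Summit Mentoring 97,601.24; Riverside Housing 70,599.21; Redwood Outreach 33,851.53.
After rounding ($1): Pioneer Youth $28,293; Bellamy Advocacy $39,228; Winslow Wellness $104,947; Summit Mentoring $97,601; Riverside Housing $70,599; Redwood Outreach $33,852. Sum = $374,520.
No rounding difference to absorb.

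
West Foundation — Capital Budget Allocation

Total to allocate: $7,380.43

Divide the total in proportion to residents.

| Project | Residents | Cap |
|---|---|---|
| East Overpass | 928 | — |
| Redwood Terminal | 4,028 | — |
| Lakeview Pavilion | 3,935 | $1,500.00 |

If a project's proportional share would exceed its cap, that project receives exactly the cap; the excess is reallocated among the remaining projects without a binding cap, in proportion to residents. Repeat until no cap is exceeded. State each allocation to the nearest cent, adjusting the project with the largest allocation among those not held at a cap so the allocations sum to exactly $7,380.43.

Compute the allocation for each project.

Total residents = 8,891.
Proportional shares (ignoring caps): East Overpass 770.3339; Redwood Terminal 3,343.6477; Lakeview Pavilion 3,266.4483.
Cap binds for Lakeview Pavilion ($1,500.00); balance $5,880.43 reallocated over remaining residents 4,956.
Redistributed shares: East Overpass 1,101.0975 → $1,101.10; Redwood Terminal 4,779.3325 → $4,779.33.

East Overpass: $1,101.10 · Redwood Terminal: $4,779.33 · Lakeview Pavilion: $1,500.00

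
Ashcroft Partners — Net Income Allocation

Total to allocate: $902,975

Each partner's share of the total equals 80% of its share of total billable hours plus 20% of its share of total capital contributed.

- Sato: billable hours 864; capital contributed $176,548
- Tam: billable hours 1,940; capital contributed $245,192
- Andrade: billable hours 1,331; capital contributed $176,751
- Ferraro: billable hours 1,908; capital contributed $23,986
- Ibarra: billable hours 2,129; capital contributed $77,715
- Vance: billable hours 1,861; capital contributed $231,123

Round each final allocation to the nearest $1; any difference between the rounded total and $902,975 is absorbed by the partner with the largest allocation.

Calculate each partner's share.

Sato: $96,443; Tam: $187,227; Andrade: $130,107; Ferraro: $142,028; Ibarra: $168,359; Vance: $178,811

Totals — billable hours 10,033, capital contributed 931,315.
Combined weights (80% billable hours + 20% capital contributed): Sato 0.1068; Tam 0.2073; Andrade 0.1441; Ferraro 0.1573; Ibarra 0.1864; Vance 0.1980.
Unrounded shares: Sato 96,443.47; Tam 187,226.93; Andrade 130,107.02; Ferraro 142,027.98; Ibarra 168,358.87; Vance 178,810.72.
Rounded to nearest $1: Sato $96,443; Tam $187,227; Andrade $130,107; Ferraro $142,028; Ibarra $168,359; Vance $178,811. Sum = $902,975.
No rounding difference to absorb.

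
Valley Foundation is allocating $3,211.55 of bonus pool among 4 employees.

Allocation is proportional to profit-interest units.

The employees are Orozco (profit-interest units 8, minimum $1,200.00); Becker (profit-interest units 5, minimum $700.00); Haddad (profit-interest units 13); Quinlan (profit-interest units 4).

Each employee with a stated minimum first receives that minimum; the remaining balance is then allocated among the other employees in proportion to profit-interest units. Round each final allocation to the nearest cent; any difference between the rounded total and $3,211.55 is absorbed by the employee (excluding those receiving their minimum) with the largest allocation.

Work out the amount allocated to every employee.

Fund the minimums — Orozco $1,200.00; Becker $700.00. Residual $1,311.55.
Residual split over remaining profit-interest units 17: Haddad 1,002.9500 → $1,002.95; Quinlan 308.6000 → $308.60.

Orozco: $1,200.00 | Becker: $700.00 | Haddad: $1,002.95 | Quinlan: $308.60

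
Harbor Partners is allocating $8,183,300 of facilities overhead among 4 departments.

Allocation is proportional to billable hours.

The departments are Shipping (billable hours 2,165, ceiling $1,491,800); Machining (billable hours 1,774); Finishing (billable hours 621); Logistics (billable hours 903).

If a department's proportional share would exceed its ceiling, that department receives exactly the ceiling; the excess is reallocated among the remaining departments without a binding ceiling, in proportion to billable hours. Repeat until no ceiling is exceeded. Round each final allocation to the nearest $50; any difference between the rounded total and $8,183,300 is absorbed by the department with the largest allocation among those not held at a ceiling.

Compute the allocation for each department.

Total billable hours = 5,463.
Proportional shares (ignoring caps): Shipping 3,243,061.41; Machining 2,657,363.02; Finishing 930,226.85; Logistics 1,352,648.71.
Held at cap: Shipping ($1,491,800); balance $6,691,500 reallocated over remaining billable hours 3,298.
Shares after redistribution: Machining 3,599,369.62 → $3,599,350; Finishing 1,259,982.26 → $1,260,000; Logistics 1,832,148.12 → $1,832,150.

Shipping: $1,491,800 | Machining: $3,599,350 | Finishing: $1,260,000 | Logistics: $1,832,150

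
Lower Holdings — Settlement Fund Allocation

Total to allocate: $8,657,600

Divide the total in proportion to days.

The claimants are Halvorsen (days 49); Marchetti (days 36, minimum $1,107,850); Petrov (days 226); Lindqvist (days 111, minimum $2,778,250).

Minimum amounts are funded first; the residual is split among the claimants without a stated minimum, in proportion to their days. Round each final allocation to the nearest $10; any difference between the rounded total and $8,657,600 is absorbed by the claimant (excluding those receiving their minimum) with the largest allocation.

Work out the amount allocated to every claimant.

Fund the minimums — Marchetti $1,107,850; Lindqvist $2,778,250. Remaining pool $4,771,500.
Remaining pool split over remaining days 275: Halvorsen 850,194.55 → $850,190; Petrov 3,921,305.45 → $3,921,310.

Halvorsen: $850,190 · Marchetti: $1,107,850 · Petrov: $3,921,310 · Lindqvist: $2,778,250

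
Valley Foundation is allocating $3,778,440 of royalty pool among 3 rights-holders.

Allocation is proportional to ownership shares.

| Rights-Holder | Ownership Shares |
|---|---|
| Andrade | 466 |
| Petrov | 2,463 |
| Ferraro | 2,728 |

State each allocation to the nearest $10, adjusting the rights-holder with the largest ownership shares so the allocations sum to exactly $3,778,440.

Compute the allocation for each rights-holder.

Sum of ownership shares: 466 + 2,463 + 2,728 = 5,657.
Raw shares: Andrade 311,252.08; Petrov 1,645,094.17; Ferraro 1,822,093.75.
At nearest $10: Andrade $311,250; Petrov $1,645,090; Ferraro $1,822,090. Sum = $3,778,430.
Difference $3,778,440 − $3,778,430 = +$10 applied to largest ownership shares (Ferraro): Ferraro becomes $1,822,100.

Andrade: $311,250 | Petrov: $1,645,090 | Ferraro: $1,822,100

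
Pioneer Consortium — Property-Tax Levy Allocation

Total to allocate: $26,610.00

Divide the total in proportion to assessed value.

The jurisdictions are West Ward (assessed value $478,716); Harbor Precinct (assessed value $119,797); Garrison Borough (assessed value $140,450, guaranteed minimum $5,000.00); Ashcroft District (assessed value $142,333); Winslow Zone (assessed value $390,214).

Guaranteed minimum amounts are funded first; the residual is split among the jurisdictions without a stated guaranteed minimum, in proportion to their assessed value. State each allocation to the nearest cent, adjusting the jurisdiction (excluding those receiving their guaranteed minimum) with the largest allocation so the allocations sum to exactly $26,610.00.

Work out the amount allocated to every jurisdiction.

Guaranteed amounts: Garrison Borough $5,000.00. Remaining pool $21,610.00.
Remaining pool split over remaining assessed value 1,131,060: West Ward 9,146.3342 → $9,146.33; Harbor Precinct 2,288.8381 → $2,288.84; Ashcroft District 2,719.4102 → $2,719.41; Winslow Zone 7,455.4175 → $7,455.42.

West Ward: $9,146.33 · Harbor Precinct: $2,288.84 · Garrison Borough: $5,000.00 · Ashcroft District: $2,719.41 · Winslow Zone: $7,455.42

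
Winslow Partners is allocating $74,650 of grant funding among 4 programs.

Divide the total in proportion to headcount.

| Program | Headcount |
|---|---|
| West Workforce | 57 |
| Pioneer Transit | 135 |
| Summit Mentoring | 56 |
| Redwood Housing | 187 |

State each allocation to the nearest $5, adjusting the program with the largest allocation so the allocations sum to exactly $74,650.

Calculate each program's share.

West Workforce: $9,780 · Pioneer Transit: $23,165 · Summit Mentoring: $9,610 · Redwood Housing: $32,095

Combined headcount = 435.
Proportional shares: West Workforce 57/435 × $74,650 = 9,781.72; Pioneer Transit 135/435 × $74,650 = 23,167.24; Summit Mentoring 56/435 × $74,650 = 9,610.11; Redwood Housing 187/435 × $74,650 = 32,090.92.
At nearest $5: West Workforce $9,780; Pioneer Transit $23,165; Summit Mentoring $9,610; Redwood Housing $32,090. Sum = $74,645.
Difference $74,650 − $74,645 = +$5 applied to largest allocation (Redwood Housing): Redwood Housing becomes $32,095.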